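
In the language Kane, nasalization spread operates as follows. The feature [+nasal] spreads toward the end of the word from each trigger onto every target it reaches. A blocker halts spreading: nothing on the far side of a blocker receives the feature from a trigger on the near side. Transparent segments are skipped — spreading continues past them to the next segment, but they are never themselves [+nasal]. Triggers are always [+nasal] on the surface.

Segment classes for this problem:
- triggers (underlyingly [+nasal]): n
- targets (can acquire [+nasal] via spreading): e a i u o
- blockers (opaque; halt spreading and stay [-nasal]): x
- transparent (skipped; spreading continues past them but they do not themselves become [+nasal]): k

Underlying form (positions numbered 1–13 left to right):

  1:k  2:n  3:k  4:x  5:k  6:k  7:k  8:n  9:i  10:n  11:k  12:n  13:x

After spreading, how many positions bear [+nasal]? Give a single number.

5

From /n/ at 2 rightward: 3 /k/ transparent; 4 /x/ blocks.
From /n/ at 8 rightward: 9 /i/ → [+nasal]; 10 /n/ is itself a trigger — this domain ends here.
From /n/ at 10 rightward: 11 /k/ transparent; 12 /n/ is itself a trigger — this domain ends here.
From /n/ at 12 rightward: 13 /x/ blocks.
[+nasal] positions on the surface: 2 8 9 10 12.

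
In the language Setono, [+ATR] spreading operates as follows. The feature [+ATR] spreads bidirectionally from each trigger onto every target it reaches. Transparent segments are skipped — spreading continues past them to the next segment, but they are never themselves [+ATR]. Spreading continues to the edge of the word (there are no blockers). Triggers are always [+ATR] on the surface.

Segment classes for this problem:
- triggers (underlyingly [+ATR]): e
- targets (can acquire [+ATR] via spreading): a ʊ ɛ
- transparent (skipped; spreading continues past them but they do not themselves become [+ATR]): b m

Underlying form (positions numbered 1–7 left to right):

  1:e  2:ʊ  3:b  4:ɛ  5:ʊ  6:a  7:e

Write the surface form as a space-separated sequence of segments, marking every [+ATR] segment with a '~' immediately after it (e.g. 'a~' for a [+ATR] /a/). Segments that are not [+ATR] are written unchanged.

From /e/ at 1 rightward: 2 /ʊ/ → [+ATR]; 3 /b/ transparent; 4 /ɛ/ → [+ATR]; 5 /ʊ/ → [+ATR]; 6 /a/ → [+ATR]; 7 /e/ is itself a trigger — this domain ends here.
From /e/ at 1 leftward: word edge.
From /e/ at 7 rightward: word edge.
From /e/ at 7 leftward: 6 /a/ → [+ATR]; 5 /ʊ/ → [+ATR]; 4 /ɛ/ → [+ATR]; 3 /b/ transparent; 2 /ʊ/ → [+ATR]; 1 /e/ is itself a trigger — this domain ends here.
[+ATR] positions on the surface: 1 2 4 5 6 7.

e~ ʊ~ b ɛ~ ʊ~ a~ e~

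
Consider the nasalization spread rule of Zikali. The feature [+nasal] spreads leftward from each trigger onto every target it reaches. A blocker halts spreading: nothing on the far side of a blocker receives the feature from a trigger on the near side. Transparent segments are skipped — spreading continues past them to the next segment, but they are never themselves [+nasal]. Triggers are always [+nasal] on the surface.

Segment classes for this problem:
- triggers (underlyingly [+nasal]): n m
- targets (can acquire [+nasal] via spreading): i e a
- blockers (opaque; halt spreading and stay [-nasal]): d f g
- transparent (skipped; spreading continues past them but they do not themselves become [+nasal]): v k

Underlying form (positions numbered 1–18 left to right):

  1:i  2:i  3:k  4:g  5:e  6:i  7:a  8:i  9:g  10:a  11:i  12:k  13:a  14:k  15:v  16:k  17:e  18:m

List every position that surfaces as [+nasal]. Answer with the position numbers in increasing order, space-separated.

10 11 13 17 18

From /m/ at 18 leftward: 17 /e/ → [+nasal]; 16 /k/ transparent; 15 /v/ transparent; 14 /k/ transparent; 13 /a/ → [+nasal]; 12 /k/ transparent; 11 /i/ → [+nasal]; 10 /a/ → [+nasal]; 9 /g/ blocks.
Targets with no active source: positions 1 2 5 6 7 8 stay [-nasal].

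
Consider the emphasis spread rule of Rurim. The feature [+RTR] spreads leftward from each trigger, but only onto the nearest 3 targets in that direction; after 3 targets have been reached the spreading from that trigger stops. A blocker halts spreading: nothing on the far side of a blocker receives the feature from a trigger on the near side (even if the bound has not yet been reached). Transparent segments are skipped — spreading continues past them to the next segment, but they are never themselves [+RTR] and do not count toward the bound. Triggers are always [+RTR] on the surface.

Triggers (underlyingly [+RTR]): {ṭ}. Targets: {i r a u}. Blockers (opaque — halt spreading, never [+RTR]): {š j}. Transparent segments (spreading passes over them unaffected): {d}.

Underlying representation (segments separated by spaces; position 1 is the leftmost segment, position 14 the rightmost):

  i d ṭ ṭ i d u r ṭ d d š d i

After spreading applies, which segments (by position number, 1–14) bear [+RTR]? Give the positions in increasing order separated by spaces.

From /ṭ/ at 3 leftward: 2 /d/ transparent; 1 /i/ → [+RTR]; word edge.
From /ṭ/ at 4 leftward: 3 /ṭ/ is itself a trigger — this domain ends here.
From /ṭ/ at 9 leftward: 8 /r/ → [+RTR]; 7 /u/ → [+RTR]; 6 /d/ transparent; 5 /i/ → [+RTR]; bound reached.
Target with no active source: position 14 stays [-emphatic].

1 3 4 5 7 8 9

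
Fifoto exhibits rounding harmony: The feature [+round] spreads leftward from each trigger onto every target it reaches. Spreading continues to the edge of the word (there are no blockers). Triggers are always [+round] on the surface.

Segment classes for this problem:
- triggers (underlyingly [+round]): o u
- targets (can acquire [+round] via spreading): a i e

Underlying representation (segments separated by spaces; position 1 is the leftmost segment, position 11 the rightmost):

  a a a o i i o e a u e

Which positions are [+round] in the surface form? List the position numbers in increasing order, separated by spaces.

1 2 3 4 5 6 7 8 9 10

From /o/ at 4 leftward: 3 /a/ → [+round]; 2 /a/ → [+round]; 1 /a/ → [+round]; word edge.
From /o/ at 7 leftward: 6 /i/ → [+round]; 5 /i/ → [+round]; 4 /o/ is itself a trigger — this domain ends here.
From /u/ at 10 leftward: 9 /a/ → [+round]; 8 /e/ → [+round]; 7 /o/ is itself a trigger — this domain ends here.
Target with no active source: position 11 stays [-round].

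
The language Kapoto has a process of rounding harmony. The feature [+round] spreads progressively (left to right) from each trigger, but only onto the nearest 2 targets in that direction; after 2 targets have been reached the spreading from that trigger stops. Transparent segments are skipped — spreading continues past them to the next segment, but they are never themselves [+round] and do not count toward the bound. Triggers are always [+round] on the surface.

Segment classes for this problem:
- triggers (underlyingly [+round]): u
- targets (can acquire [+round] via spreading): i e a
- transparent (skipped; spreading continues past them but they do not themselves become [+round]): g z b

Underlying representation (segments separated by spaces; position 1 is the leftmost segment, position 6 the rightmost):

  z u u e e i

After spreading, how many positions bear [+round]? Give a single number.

From /u/ at 2 rightward: 3 /u/ is itself a trigger — this domain ends here.
From /u/ at 3 rightward: 4 /e/ → [+round]; 5 /e/ → [+round]; bound reached.
Target with no active source: position 6 stays [-round].
[+round] positions on the surface: 2 3 4 5.

4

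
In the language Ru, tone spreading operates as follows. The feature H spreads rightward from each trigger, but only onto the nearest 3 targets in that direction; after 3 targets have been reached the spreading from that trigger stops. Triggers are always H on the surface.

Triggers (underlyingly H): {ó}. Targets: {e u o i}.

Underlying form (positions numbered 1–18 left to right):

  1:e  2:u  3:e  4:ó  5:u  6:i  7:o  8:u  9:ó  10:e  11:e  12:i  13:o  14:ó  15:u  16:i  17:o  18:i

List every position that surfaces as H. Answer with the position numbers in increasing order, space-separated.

From /ó/ at 4 rightward: 5 /u/ → H; 6 /i/ → H; 7 /o/ → H; bound reached.
From /ó/ at 9 rightward: 10 /e/ → H; 11 /e/ → H; 12 /i/ → H; bound reached.
From /ó/ at 14 rightward: 15 /u/ → H; 16 /i/ → H; 17 /o/ → H; bound reached.
Targets with no active source: positions 1 2 3 8 13 18 stay [-high tone].

4 5 6 7 9 10 11 12 14 15 16 17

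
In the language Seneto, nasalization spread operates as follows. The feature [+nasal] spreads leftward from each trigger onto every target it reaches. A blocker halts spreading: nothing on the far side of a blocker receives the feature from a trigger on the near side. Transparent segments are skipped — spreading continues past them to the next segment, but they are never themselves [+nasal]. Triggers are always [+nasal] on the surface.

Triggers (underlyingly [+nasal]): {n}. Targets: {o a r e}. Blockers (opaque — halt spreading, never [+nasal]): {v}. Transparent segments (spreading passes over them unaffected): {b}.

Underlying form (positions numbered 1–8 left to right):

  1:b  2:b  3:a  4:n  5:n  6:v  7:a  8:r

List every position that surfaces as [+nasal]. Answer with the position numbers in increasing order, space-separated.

3 4 5

From /n/ at 4 leftward: 3 /a/ → [+nasal]; 2 /b/ transparent; 1 /b/ transparent; word edge.
From /n/ at 5 leftward: 4 /n/ is itself a trigger — this domain ends here.
Targets with no active source: positions 7 8 stay [-nasal].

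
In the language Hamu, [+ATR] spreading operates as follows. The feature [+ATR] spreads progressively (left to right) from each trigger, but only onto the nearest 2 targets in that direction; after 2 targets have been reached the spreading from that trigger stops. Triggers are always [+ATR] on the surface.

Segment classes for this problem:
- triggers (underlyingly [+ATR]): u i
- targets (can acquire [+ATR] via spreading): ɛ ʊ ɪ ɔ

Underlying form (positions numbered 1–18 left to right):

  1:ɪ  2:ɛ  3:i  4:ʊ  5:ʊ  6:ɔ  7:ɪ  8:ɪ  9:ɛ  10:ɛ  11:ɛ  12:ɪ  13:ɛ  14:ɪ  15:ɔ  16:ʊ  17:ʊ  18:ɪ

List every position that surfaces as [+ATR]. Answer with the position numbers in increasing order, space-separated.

3 4 5

From /i/ at 3 rightward: 4 /ʊ/ → [+ATR]; 5 /ʊ/ → [+ATR]; bound reached.
Targets with no active source: positions 1 2 6 7 8 9 10 11 12 13 14 15 16 17 18 stay [-ATR].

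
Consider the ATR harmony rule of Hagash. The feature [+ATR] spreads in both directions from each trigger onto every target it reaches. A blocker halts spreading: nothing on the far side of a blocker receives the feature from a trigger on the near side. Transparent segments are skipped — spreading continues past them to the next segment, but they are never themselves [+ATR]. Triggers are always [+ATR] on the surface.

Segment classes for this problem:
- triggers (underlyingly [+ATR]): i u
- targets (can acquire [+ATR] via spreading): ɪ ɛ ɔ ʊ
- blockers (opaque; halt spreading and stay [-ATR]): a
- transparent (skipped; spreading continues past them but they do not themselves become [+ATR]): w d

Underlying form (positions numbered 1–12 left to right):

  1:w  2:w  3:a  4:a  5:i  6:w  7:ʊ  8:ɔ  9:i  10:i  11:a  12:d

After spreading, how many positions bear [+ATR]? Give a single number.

From /i/ at 5 rightward: 6 /w/ transparent; 7 /ʊ/ → [+ATR]; 8 /ɔ/ → [+ATR]; 9 /i/ is itself a trigger — this domain ends here.
From /i/ at 5 leftward: 4 /a/ blocks.
From /i/ at 9 rightward: 10 /i/ is itself a trigger — this domain ends here.
From /i/ at 9 leftward: 8 /ɔ/ → [+ATR]; 7 /ʊ/ → [+ATR]; 6 /w/ transparent; 5 /i/ is itself a trigger — this domain ends here.
From /i/ at 10 rightward: 11 /a/ blocks.
From /i/ at 10 leftward: 9 /i/ is itself a trigger — this domain ends here.
[+ATR] positions on the surface: 5 7 8 9 10.

5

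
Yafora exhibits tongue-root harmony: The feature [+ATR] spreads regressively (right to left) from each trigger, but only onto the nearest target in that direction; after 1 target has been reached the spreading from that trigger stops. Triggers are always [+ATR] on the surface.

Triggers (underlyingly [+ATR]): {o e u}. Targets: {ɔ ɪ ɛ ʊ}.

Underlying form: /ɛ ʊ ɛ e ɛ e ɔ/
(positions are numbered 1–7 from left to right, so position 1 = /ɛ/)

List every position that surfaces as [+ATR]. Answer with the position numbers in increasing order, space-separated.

3 4 5 6

From /e/ at 4 leftward: 3 /ɛ/ → [+ATR]; bound reached.
From /e/ at 6 leftward: 5 /ɛ/ → [+ATR]; bound reached.
Targets with no active source: positions 1 2 7 stay [-ATR].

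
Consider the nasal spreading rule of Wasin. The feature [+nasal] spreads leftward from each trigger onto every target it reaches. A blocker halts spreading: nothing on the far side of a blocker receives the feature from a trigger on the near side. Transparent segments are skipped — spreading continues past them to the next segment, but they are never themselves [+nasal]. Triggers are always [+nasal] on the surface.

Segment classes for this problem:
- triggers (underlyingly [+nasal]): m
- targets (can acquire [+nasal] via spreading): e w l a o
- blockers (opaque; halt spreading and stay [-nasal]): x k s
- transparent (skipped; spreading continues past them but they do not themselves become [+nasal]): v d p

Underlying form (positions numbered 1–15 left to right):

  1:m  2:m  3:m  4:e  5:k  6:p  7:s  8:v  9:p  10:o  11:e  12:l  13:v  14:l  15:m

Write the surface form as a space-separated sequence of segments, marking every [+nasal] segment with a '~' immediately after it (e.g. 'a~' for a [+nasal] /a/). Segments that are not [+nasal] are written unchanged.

From /m/ at 1 leftward: word edge.
From /m/ at 2 leftward: 1 /m/ is itself a trigger — this domain ends here.
From /m/ at 3 leftward: 2 /m/ is itself a trigger — this domain ends here.
From /m/ at 15 leftward: 14 /l/ → [+nasal]; 13 /v/ transparent; 12 /l/ → [+nasal]; 11 /e/ → [+nasal]; 10 /o/ → [+nasal]; 9 /p/ transparent; 8 /v/ transparent; 7 /s/ blocks.
Target with no active source: position 4 stays [-nasal].
[+nasal] positions on the surface: 1 2 3 10 11 12 14 15.

m~ m~ m~ e k p s v p o~ e~ l~ v l~ m~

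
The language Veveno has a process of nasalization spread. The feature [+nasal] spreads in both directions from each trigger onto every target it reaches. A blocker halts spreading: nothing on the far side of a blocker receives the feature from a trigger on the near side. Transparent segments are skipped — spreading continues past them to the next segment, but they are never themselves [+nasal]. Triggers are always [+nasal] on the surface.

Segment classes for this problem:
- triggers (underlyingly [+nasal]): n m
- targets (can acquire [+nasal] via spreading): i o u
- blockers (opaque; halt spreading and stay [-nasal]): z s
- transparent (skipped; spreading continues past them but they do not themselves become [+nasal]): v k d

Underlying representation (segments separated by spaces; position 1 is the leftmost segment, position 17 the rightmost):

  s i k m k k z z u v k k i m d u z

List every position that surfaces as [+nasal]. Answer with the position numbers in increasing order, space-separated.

From /m/ at 4 rightward: 5 /k/ transparent; 6 /k/ transparent; 7 /z/ blocks.
From /m/ at 4 leftward: 3 /k/ transparent; 2 /i/ → [+nasal]; 1 /s/ blocks.
From /m/ at 14 rightward: 15 /d/ transparent; 16 /u/ → [+nasal]; 17 /z/ blocks.
From /m/ at 14 leftward: 13 /i/ → [+nasal]; 12 /k/ transparent; 11 /k/ transparent; 10 /v/ transparent; 9 /u/ → [+nasal]; 8 /z/ blocks.

2 4 9 13 14 16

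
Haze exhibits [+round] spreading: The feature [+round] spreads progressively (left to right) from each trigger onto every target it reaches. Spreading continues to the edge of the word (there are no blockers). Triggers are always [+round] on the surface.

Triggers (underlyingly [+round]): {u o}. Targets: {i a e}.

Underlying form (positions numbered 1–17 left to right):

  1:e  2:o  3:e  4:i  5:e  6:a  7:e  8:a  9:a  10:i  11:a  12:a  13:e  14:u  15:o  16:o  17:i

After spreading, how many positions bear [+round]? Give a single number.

From /o/ at 2 rightward: 3 /e/ → [+round]; 4 /i/ → [+round]; 5 /e/ → [+round]; 6 /a/ → [+round]; 7 /e/ → [+round]; 8 /a/ → [+round]; 9 /a/ → [+round]; 10 /i/ → [+round]; 11 /a/ → [+round]; 12 /a/ → [+round]; 13 /e/ → [+round]; 14 /u/ is itself a trigger — this domain ends here.
From /u/ at 14 rightward: 15 /o/ is itself a trigger — this domain ends here.
From /o/ at 15 rightward: 16 /o/ is itself a trigger — this domain ends here.
From /o/ at 16 rightward: 17 /i/ → [+round]; word edge.
Target with no active source: position 1 stays [-round].
[+round] positions on the surface: 2 3 4 5 6 7 8 9 10 11 12 13 14 15 16 17.

16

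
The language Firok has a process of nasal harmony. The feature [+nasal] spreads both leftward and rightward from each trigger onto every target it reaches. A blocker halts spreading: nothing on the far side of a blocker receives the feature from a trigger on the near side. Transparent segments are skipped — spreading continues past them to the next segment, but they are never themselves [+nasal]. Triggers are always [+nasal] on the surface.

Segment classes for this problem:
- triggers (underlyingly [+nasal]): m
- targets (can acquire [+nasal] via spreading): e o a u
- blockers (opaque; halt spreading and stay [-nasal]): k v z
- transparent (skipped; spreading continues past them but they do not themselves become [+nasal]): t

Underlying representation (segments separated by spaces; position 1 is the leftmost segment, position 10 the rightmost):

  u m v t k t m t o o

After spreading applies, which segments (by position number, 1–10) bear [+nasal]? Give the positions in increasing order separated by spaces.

From /m/ at 2 rightward: 3 /v/ blocks.
From /m/ at 2 leftward: 1 /u/ → [+nasal]; word edge.
From /m/ at 7 rightward: 8 /t/ transparent; 9 /o/ → [+nasal]; 10 /o/ → [+nasal]; word edge.
From /m/ at 7 leftward: 6 /t/ transparent; 5 /k/ blocks.

1 2 7 9 10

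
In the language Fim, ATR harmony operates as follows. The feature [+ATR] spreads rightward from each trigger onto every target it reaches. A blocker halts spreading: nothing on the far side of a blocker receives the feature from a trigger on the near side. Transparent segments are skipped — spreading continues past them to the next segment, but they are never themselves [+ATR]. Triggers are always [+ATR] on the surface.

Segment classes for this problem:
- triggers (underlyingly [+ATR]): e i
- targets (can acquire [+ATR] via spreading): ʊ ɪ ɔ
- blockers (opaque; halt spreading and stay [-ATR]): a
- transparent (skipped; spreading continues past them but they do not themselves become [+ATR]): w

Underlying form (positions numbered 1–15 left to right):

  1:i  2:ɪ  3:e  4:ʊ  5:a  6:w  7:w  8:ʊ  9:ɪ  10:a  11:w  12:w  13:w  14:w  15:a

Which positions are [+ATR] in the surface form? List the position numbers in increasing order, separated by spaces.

From /i/ at 1 rightward: 2 /ɪ/ → [+ATR]; 3 /e/ is itself a trigger — this domain ends here.
From /e/ at 3 rightward: 4 /ʊ/ → [+ATR]; 5 /a/ blocks.
Targets with no active source: positions 8 9 stay [-ATR].

1 2 3 4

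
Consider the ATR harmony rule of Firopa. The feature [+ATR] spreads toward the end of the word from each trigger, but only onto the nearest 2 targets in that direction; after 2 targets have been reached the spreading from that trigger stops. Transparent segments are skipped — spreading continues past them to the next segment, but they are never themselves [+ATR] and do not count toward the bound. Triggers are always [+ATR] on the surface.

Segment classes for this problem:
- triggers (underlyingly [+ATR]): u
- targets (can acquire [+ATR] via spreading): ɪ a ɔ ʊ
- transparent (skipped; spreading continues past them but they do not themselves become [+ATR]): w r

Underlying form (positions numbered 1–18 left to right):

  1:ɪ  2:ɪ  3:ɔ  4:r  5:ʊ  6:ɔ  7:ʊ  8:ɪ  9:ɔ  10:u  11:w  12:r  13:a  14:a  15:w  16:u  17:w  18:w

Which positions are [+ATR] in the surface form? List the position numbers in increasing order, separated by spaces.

10 13 14 16

From /u/ at 10 rightward: 11 /w/ transparent; 12 /r/ transparent; 13 /a/ → [+ATR]; 14 /a/ → [+ATR]; bound reached.
From /u/ at 16 rightward: 17 /w/ transparent; 18 /w/ transparent; word edge.
Targets with no active source: positions 1 2 3 5 6 7 8 9 stay [-ATR].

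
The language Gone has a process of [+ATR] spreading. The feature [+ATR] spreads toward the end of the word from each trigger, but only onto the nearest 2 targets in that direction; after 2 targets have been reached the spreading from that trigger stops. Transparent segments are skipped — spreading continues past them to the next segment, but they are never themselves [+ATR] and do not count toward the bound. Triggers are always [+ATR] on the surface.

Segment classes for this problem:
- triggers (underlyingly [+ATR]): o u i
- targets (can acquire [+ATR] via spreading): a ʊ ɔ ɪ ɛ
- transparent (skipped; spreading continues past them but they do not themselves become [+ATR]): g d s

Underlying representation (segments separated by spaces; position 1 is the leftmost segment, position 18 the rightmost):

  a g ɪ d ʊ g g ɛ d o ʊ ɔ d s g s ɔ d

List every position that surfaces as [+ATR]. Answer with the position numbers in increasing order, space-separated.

From /o/ at 10 rightward: 11 /ʊ/ → [+ATR]; 12 /ɔ/ → [+ATR]; bound reached.
Targets with no active source: positions 1 3 5 8 17 stay [-ATR].

10 11 12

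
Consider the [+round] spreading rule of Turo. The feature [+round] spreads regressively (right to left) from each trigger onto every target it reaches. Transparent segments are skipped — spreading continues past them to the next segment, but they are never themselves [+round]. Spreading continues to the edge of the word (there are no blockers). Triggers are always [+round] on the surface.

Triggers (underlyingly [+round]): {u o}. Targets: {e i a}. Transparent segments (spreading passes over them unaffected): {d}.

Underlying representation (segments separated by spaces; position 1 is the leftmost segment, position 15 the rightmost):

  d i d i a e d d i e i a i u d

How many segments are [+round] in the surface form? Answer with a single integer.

From /u/ at 14 leftward: 13 /i/ → [+round]; 12 /a/ → [+round]; 11 /i/ → [+round]; 10 /e/ → [+round]; 9 /i/ → [+round]; 8 /d/ transparent; 7 /d/ transparent; 6 /e/ → [+round]; 5 /a/ → [+round]; 4 /i/ → [+round]; 3 /d/ transparent; 2 /i/ → [+round]; 1 /d/ transparent; word edge.
[+round] positions on the surface: 2 4 5 6 9 10 11 12 13 14.

10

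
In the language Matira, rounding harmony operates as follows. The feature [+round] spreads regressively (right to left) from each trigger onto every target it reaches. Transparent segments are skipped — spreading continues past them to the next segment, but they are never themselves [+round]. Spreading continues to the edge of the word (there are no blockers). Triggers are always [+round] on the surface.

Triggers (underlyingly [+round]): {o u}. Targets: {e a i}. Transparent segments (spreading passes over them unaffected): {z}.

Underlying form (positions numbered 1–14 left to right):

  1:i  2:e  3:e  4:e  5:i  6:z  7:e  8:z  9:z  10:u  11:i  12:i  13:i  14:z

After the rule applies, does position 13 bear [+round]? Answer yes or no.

From /u/ at 10 leftward: 9 /z/ transparent; 8 /z/ transparent; 7 /e/ → [+round]; 6 /z/ transparent; 5 /i/ → [+round]; 4 /e/ → [+round]; 3 /e/ → [+round]; 2 /e/ → [+round]; 1 /i/ → [+round]; word edge.
Targets with no active source: positions 11 12 13 stay [-round].
[+round] positions on the surface: 1 2 3 4 5 7 10.

no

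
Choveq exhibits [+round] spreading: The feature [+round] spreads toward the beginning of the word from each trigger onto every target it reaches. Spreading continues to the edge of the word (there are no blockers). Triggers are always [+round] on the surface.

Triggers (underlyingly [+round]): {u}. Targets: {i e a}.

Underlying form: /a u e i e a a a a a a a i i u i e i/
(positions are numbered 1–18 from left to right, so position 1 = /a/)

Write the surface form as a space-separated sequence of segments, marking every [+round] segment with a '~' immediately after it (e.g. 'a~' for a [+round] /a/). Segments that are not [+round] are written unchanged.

From /u/ at 2 leftward: 1 /a/ → [+round]; word edge.
From /u/ at 15 leftward: 14 /i/ → [+round]; 13 /i/ → [+round]; 12 /a/ → [+round]; 11 /a/ → [+round]; 10 /a/ → [+round]; 9 /a/ → [+round]; 8 /a/ → [+round]; 7 /a/ → [+round]; 6 /a/ → [+round]; 5 /e/ → [+round]; 4 /i/ → [+round]; 3 /e/ → [+round]; 2 /u/ is itself a trigger — this domain ends here.
Targets with no active source: positions 16 17 18 stay [-round].
[+round] positions on the surface: 1 2 3 4 5 6 7 8 9 10 11 12 13 14 15.

a~ u~ e~ i~ e~ a~ a~ a~ a~ a~ a~ a~ i~ i~ u~ i e i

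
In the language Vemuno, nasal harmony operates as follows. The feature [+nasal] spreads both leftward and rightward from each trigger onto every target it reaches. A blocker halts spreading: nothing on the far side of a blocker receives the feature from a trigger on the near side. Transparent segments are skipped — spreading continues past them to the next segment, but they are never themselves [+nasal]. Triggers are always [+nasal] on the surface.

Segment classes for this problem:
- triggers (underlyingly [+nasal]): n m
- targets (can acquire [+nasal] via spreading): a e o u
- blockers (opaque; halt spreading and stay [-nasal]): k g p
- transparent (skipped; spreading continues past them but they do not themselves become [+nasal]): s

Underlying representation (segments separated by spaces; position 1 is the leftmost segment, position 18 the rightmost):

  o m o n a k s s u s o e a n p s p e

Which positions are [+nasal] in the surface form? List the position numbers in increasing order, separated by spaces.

1 2 3 4 5 9 11 12 13 14

From /m/ at 2 rightward: 3 /o/ → [+nasal]; 4 /n/ is itself a trigger — this domain ends here.
From /m/ at 2 leftward: 1 /o/ → [+nasal]; word edge.
From /n/ at 4 rightward: 5 /a/ → [+nasal]; 6 /k/ blocks.
From /n/ at 4 leftward: 3 /o/ → [+nasal]; 2 /m/ is itself a trigger — this domain ends here.
From /n/ at 14 rightward: 15 /p/ blocks.
From /n/ at 14 leftward: 13 /a/ → [+nasal]; 12 /e/ → [+nasal]; 11 /o/ → [+nasal]; 10 /s/ transparent; 9 /u/ → [+nasal]; 8 /s/ transparent; 7 /s/ transparent; 6 /k/ blocks.
Target with no active source: position 18 stays [-nasal].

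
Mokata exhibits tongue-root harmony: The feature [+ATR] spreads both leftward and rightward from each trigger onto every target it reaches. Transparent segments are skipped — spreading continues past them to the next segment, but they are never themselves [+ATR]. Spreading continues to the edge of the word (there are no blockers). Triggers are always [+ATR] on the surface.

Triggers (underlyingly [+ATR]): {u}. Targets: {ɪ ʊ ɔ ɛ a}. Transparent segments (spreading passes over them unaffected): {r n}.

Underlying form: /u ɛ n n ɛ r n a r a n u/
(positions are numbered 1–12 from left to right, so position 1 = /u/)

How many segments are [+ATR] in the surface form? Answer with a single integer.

From /u/ at 1 rightward: 2 /ɛ/ → [+ATR]; 3 /n/ transparent; 4 /n/ transparent; 5 /ɛ/ → [+ATR]; 6 /r/ transparent; 7 /n/ transparent; 8 /a/ → [+ATR]; 9 /r/ transparent; 10 /a/ → [+ATR]; 11 /n/ transparent; 12 /u/ is itself a trigger — this domain ends here.
From /u/ at 1 leftward: word edge.
From /u/ at 12 rightward: word edge.
From /u/ at 12 leftward: 11 /n/ transparent; 10 /a/ → [+ATR]; 9 /r/ transparent; 8 /a/ → [+ATR]; 7 /n/ transparent; 6 /r/ transparent; 5 /ɛ/ → [+ATR]; 4 /n/ transparent; 3 /n/ transparent; 2 /ɛ/ → [+ATR]; 1 /u/ is itself a trigger — this domain ends here.
[+ATR] positions on the surface: 1 2 5 8 10 12.

6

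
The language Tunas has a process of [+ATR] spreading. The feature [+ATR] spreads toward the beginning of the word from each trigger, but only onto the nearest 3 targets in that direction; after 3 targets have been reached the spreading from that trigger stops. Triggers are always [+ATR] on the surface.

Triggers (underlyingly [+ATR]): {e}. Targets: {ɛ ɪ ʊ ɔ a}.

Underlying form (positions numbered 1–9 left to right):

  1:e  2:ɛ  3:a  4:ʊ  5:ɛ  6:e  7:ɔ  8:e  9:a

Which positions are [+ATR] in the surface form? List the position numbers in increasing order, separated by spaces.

1 3 4 5 6 7 8

From /e/ at 1 leftward: word edge.
From /e/ at 6 leftward: 5 /ɛ/ → [+ATR]; 4 /ʊ/ → [+ATR]; 3 /a/ → [+ATR]; bound reached.
From /e/ at 8 leftward: 7 /ɔ/ → [+ATR]; 6 /e/ is itself a trigger — this domain ends here.
Targets with no active source: positions 2 9 stay [-ATR].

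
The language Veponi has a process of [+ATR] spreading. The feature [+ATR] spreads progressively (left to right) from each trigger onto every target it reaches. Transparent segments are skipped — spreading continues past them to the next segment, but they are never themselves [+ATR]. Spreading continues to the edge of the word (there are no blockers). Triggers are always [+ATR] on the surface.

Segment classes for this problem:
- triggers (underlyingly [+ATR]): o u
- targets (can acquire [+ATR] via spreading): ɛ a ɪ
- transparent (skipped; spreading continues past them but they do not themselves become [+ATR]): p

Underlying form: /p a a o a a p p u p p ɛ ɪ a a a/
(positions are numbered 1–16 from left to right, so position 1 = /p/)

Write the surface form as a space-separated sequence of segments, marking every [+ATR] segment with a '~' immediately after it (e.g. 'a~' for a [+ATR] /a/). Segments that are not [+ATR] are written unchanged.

p a a o~ a~ a~ p p u~ p p ɛ~ ɪ~ a~ a~ a~

From /o/ at 4 rightward: 5 /a/ → [+ATR]; 6 /a/ → [+ATR]; 7 /p/ transparent; 8 /p/ transparent; 9 /u/ is itself a trigger — this domain ends here.
From /u/ at 9 rightward: 10 /p/ transparent; 11 /p/ transparent; 12 /ɛ/ → [+ATR]; 13 /ɪ/ → [+ATR]; 14 /a/ → [+ATR]; 15 /a/ → [+ATR]; 16 /a/ → [+ATR]; word edge.
Targets with no active source: positions 2 3 stay [-ATR].
[+ATR] positions on the surface: 4 5 6 9 12 13 14 15 16.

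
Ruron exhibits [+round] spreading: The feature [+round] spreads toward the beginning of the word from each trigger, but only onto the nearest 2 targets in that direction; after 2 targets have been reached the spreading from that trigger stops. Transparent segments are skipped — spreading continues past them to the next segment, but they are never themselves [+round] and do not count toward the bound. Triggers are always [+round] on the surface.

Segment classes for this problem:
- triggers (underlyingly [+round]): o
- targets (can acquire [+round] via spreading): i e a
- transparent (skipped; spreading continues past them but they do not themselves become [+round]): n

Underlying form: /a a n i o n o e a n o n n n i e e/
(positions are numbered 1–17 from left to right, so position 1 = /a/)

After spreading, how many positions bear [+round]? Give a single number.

7

From /o/ at 5 leftward: 4 /i/ → [+round]; 3 /n/ transparent; 2 /a/ → [+round]; bound reached.
From /o/ at 7 leftward: 6 /n/ transparent; 5 /o/ is itself a trigger — this domain ends here.
From /o/ at 11 leftward: 10 /n/ transparent; 9 /a/ → [+round]; 8 /e/ → [+round]; bound reached.
Targets with no active source: positions 1 15 16 17 stay [-round].
[+round] positions on the surface: 2 4 5 7 8 9 11.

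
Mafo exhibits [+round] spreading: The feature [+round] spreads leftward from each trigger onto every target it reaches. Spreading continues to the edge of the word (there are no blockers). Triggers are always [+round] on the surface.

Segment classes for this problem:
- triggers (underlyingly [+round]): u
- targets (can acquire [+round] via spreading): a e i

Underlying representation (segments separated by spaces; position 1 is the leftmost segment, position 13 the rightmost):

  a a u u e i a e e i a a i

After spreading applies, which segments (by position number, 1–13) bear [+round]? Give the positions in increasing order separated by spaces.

From /u/ at 3 leftward: 2 /a/ → [+round]; 1 /a/ → [+round]; word edge.
From /u/ at 4 leftward: 3 /u/ is itself a trigger — this domain ends here.
Targets with no active source: positions 5 6 7 8 9 10 11 12 13 stay [-round].

1 2 3 4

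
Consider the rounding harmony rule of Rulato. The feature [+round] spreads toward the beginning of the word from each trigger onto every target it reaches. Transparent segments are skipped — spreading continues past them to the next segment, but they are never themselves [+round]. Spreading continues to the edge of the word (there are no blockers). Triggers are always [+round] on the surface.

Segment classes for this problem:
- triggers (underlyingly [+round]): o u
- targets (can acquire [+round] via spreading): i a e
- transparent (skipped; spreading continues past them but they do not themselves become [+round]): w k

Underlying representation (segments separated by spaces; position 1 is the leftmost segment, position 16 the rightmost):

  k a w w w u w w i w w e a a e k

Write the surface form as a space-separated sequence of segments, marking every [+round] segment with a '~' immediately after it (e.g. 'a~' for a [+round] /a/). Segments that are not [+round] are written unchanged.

k a~ w w w u~ w w i w w e a a e k

From /u/ at 6 leftward: 5 /w/ transparent; 4 /w/ transparent; 3 /w/ transparent; 2 /a/ → [+round]; 1 /k/ transparent; word edge.
Targets with no active source: positions 9 12 13 14 15 stay [-round].
[+round] positions on the surface: 2 6.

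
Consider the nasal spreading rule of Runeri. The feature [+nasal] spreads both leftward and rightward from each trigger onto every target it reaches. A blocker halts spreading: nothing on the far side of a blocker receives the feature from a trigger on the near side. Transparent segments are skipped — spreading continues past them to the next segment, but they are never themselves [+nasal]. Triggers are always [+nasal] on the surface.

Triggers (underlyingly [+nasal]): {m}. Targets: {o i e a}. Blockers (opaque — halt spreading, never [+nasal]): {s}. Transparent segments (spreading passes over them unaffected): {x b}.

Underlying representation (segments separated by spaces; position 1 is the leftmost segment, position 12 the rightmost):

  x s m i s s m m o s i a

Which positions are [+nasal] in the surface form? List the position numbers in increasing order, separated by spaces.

From /m/ at 3 rightward: 4 /i/ → [+nasal]; 5 /s/ blocks.
From /m/ at 3 leftward: 2 /s/ blocks.
From /m/ at 7 rightward: 8 /m/ is itself a trigger — this domain ends here.
From /m/ at 7 leftward: 6 /s/ blocks.
From /m/ at 8 rightward: 9 /o/ → [+nasal]; 10 /s/ blocks.
From /m/ at 8 leftward: 7 /m/ is itself a trigger — this domain ends here.
Targets with no active source: positions 11 12 stay [-nasal].

3 4 7 8 9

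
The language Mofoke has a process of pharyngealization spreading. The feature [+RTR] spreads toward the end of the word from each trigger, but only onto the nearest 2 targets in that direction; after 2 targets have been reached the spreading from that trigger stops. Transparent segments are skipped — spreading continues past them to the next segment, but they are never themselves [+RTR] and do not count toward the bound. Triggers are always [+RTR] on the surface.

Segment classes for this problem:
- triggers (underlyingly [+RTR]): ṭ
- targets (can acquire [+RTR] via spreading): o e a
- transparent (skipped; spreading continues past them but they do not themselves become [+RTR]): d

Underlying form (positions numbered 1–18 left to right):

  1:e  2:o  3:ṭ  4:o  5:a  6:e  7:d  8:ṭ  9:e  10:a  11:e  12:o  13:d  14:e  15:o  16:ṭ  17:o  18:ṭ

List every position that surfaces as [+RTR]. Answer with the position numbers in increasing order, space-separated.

3 4 5 8 9 10 16 17 18

From /ṭ/ at 3 rightward: 4 /o/ → [+RTR]; 5 /a/ → [+RTR]; bound reached.
From /ṭ/ at 8 rightward: 9 /e/ → [+RTR]; 10 /a/ → [+RTR]; bound reached.
From /ṭ/ at 16 rightward: 17 /o/ → [+RTR]; 18 /ṭ/ is itself a trigger — this domain ends here.
From /ṭ/ at 18 rightward: word edge.
Targets with no active source: positions 1 2 6 11 12 14 15 stay [-emphatic].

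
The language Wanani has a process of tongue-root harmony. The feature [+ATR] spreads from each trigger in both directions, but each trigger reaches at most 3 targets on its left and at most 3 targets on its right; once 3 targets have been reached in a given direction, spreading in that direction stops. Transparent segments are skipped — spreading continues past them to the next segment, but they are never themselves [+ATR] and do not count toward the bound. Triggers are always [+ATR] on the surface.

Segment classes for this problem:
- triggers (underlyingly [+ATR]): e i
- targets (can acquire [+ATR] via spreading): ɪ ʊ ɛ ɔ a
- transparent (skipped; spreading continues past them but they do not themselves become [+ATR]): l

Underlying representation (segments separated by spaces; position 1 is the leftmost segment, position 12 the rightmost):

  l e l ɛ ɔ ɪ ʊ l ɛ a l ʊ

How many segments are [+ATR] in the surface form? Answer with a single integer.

From /e/ at 2 rightward: 3 /l/ transparent; 4 /ɛ/ → [+ATR]; 5 /ɔ/ → [+ATR]; 6 /ɪ/ → [+ATR]; bound reached.
From /e/ at 2 leftward: 1 /l/ transparent; word edge.
Targets with no active source: positions 7 9 10 12 stay [-ATR].
[+ATR] positions on the surface: 2 4 5 6.

4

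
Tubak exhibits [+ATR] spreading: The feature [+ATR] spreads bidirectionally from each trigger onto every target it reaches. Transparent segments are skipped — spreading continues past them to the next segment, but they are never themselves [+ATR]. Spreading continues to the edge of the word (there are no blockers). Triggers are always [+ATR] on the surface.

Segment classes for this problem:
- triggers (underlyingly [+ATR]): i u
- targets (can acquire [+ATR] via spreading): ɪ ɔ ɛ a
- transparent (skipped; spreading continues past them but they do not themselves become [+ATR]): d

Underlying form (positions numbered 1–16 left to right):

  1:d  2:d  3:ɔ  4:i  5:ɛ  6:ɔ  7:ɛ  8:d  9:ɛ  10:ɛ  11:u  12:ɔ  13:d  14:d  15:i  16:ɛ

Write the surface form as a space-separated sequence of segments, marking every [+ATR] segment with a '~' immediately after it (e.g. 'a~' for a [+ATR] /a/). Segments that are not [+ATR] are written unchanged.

d d ɔ~ i~ ɛ~ ɔ~ ɛ~ d ɛ~ ɛ~ u~ ɔ~ d d i~ ɛ~

From /i/ at 4 rightward: 5 /ɛ/ → [+ATR]; 6 /ɔ/ → [+ATR]; 7 /ɛ/ → [+ATR]; 8 /d/ transparent; 9 /ɛ/ → [+ATR]; 10 /ɛ/ → [+ATR]; 11 /u/ is itself a trigger — this domain ends here.
From /i/ at 4 leftward: 3 /ɔ/ → [+ATR]; 2 /d/ transparent; 1 /d/ transparent; word edge.
From /u/ at 11 rightward: 12 /ɔ/ → [+ATR]; 13 /d/ transparent; 14 /d/ transparent; 15 /i/ is itself a trigger — this domain ends here.
From /u/ at 11 leftward: 10 /ɛ/ → [+ATR]; 9 /ɛ/ → [+ATR]; 8 /d/ transparent; 7 /ɛ/ → [+ATR]; 6 /ɔ/ → [+ATR]; 5 /ɛ/ → [+ATR]; 4 /i/ is itself a trigger — this domain ends here.
From /i/ at 15 rightward: 16 /ɛ/ → [+ATR]; word edge.
From /i/ at 15 leftward: 14 /d/ transparent; 13 /d/ transparent; 12 /ɔ/ → [+ATR]; 11 /u/ is itself a trigger — this domain ends here.
[+ATR] positions on the surface: 3 4 5 6 7 9 10 11 12 15 16.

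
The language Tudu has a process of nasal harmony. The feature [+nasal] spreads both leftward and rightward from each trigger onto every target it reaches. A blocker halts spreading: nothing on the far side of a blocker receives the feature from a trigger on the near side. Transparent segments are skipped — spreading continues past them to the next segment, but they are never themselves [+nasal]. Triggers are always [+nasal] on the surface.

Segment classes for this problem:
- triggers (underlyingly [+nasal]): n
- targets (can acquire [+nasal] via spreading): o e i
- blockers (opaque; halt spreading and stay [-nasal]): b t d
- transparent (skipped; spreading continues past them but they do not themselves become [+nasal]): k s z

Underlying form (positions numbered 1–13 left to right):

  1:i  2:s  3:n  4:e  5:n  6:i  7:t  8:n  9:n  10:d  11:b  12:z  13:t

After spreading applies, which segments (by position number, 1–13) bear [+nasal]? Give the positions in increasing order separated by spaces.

From /n/ at 3 rightward: 4 /e/ → [+nasal]; 5 /n/ is itself a trigger — this domain ends here.
From /n/ at 3 leftward: 2 /s/ transparent; 1 /i/ → [+nasal]; word edge.
From /n/ at 5 rightward: 6 /i/ → [+nasal]; 7 /t/ blocks.
From /n/ at 5 leftward: 4 /e/ → [+nasal]; 3 /n/ is itself a trigger — this domain ends here.
From /n/ at 8 rightward: 9 /n/ is itself a trigger — this domain ends here.
From /n/ at 8 leftward: 7 /t/ blocks.
From /n/ at 9 rightward: 10 /d/ blocks.
From /n/ at 9 leftward: 8 /n/ is itself a trigger — this domain ends here.

1 3 4 5 6 8 9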